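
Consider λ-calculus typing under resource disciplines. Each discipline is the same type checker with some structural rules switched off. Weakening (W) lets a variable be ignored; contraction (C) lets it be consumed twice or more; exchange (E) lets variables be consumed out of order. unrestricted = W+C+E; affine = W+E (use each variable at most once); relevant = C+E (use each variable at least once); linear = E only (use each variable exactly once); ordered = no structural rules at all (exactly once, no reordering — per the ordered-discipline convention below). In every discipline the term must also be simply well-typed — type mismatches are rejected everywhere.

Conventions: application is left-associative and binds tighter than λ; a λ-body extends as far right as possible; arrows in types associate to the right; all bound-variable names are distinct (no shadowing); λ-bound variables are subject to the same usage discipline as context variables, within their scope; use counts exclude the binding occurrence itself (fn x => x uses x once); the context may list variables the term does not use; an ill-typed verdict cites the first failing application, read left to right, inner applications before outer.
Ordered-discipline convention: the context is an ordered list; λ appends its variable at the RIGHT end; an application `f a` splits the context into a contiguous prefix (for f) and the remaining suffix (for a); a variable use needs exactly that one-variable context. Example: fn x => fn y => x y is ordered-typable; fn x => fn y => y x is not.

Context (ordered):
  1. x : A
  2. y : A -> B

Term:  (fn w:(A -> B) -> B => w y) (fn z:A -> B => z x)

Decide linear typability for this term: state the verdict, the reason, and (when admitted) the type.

yes — each of x, y, w, z used exactly once; term : B
variable uses: x ×1, y ×1, w (bound) ×1, z (bound) ×1
use order (left to right): w, y, z, x
typing: well-typed — term : B
all disciplines: ordered ✗, linear ✓, affine ✓, relevant ✓, unrestricted ✓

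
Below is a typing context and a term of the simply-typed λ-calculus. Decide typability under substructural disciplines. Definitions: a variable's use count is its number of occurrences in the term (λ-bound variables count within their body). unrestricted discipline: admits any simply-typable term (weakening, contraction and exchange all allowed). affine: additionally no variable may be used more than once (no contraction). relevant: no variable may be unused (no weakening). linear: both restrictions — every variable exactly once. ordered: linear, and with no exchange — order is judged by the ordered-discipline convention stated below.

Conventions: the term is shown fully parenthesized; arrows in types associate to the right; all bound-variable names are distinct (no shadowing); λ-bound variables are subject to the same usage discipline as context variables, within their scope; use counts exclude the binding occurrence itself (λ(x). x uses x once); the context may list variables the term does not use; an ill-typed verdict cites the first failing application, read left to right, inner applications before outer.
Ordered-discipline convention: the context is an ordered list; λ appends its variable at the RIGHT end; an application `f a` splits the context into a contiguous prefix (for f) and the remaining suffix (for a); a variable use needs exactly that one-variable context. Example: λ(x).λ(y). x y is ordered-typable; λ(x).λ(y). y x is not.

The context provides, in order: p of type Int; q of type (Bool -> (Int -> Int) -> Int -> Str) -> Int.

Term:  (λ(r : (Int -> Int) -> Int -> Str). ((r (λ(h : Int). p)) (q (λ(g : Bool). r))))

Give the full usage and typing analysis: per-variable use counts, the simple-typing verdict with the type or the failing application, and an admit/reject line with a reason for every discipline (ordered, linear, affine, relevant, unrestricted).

use counts: p ×1; q ×1; r (bound) ×2; h (bound) ×0; g (bound) ×0
order of uses: r, p, q, r
typing: ✓ — ((Int -> Int) -> Int -> Str) -> Str
ordered: ✗ — needs contraction — r ×2; unused: h, g — weakening required
linear: ✗ — needs contraction — r ×2; unused: h, g — weakening required
affine: ✗ — needs contraction — r ×2
relevant: ✗ — unused: h, g — weakening required
unrestricted: ✓ — type-checks (((Int -> Int) -> Int -> Str) -> Str) and nothing is barred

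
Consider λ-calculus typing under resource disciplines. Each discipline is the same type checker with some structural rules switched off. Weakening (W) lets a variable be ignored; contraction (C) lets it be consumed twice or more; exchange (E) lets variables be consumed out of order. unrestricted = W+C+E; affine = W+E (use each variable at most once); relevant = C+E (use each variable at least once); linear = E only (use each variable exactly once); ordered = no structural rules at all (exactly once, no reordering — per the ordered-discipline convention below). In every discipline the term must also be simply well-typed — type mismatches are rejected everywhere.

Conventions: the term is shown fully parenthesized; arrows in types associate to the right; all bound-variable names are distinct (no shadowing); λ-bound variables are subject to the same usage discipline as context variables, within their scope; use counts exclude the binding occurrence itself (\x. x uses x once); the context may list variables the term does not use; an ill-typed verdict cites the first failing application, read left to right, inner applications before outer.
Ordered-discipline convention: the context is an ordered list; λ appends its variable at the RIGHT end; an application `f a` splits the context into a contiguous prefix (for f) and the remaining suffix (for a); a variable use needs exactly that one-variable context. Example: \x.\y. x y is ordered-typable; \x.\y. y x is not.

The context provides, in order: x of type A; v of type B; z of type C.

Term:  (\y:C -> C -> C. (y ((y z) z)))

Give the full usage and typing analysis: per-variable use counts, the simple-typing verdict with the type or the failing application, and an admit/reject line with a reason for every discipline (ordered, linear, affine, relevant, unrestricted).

counts: x=0, v=0, z=2, y (bound)=2
use order (left to right): y, y, z, z
typing: ✓ — (C -> C -> C) -> C -> C
ordered ✗ (needs contraction — z ×2, y ×2; x, v never used (weakening))
linear ✗ (needs contraction — z ×2, y ×2; x, v never used (weakening))
affine ✗ (needs contraction — z ×2, y ×2)
relevant ✗ (x, v never used (weakening))
unrestricted ✓ (well-typed at (C -> C -> C) -> C -> C; no restrictions here)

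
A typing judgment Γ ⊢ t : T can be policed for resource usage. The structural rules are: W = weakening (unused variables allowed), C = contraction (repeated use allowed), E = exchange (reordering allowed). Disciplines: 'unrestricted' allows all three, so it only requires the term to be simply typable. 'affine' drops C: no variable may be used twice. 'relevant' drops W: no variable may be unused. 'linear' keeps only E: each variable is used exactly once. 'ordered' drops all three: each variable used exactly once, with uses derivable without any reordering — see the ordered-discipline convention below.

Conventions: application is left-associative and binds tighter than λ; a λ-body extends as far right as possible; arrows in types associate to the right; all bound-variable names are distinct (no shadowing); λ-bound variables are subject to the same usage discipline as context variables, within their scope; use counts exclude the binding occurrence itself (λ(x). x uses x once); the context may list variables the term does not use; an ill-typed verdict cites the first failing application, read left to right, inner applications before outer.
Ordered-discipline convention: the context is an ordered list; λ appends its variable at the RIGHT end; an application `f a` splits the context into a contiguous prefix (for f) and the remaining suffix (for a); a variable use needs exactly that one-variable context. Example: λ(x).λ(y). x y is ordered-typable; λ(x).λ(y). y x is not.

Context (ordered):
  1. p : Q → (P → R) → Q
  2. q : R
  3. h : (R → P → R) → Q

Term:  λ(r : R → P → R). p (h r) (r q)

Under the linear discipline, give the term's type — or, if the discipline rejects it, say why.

not well-typed under linear — needs contraction — r ×2
use counts: p ×1; q ×1; h ×1; r (λ-bound) ×2
order of uses: p, h, r, r, q
typing: well-typed at (R → P → R) → Q
per-discipline verdicts: ordered ✗; linear ✗; affine ✗; relevant ✓; unrestricted ✓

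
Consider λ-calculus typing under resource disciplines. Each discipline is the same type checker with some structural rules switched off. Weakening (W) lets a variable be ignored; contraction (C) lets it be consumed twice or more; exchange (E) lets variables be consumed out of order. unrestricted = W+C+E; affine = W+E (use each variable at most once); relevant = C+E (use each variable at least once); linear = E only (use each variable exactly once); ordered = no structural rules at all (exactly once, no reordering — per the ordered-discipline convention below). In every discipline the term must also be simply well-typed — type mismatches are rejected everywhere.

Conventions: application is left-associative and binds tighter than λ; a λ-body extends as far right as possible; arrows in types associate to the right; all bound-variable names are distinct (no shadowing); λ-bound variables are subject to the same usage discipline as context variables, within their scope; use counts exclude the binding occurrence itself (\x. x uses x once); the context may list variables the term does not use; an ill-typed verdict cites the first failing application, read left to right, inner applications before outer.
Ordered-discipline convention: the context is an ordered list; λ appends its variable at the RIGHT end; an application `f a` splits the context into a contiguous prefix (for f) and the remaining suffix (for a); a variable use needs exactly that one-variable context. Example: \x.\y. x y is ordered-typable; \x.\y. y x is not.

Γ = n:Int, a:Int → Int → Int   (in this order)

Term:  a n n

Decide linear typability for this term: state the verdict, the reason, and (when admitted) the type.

no — needs contraction — n ×2
variable uses: n: 2, a: 1
uses in reading order: a, n, n
typing: well-typed at Int
across the five disciplines: ordered ✗, linear ✗, affine ✗, relevant ✓, unrestricted ✓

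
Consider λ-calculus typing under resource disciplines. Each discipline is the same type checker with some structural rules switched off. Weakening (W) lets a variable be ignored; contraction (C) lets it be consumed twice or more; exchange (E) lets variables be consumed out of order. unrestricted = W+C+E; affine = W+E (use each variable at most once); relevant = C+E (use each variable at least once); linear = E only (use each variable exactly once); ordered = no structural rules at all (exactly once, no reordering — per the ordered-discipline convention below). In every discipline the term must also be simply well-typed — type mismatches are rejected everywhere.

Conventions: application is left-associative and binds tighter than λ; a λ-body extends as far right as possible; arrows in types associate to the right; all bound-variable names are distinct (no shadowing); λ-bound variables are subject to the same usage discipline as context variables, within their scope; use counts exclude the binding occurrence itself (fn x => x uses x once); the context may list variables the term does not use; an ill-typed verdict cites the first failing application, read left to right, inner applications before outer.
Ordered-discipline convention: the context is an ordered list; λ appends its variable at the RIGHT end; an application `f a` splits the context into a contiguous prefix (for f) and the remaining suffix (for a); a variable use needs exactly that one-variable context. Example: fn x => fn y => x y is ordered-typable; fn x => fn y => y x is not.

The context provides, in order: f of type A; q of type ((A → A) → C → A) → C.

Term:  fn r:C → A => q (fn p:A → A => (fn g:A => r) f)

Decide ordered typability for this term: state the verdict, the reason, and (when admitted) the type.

no — p, g left unused
counts: f=1; q=1; r (λ-bound)=1; p (λ-bound)=0; g (λ-bound)=0
uses in reading order: q, r, f
typing: well-typed — term : (C → A) → C
all disciplines: ordered ✗ | linear ✗ | affine ✓ | relevant ✗ | unrestricted ✓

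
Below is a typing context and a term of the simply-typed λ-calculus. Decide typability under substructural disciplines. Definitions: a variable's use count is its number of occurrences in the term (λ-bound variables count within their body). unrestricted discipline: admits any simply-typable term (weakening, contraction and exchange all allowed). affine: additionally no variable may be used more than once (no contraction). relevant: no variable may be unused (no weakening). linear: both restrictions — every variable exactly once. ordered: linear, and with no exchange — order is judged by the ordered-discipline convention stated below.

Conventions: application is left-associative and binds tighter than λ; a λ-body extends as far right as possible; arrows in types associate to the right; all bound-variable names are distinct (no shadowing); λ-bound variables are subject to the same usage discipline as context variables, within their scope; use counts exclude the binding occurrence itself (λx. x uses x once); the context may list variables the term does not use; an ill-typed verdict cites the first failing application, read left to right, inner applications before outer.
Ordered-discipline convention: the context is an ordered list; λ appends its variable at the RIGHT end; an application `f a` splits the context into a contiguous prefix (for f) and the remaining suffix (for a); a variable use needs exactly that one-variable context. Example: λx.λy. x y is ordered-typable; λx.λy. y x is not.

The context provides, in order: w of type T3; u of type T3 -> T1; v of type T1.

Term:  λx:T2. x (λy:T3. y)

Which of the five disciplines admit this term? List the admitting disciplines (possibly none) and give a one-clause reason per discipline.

accepted by: none
variable uses: w ×0; u ×0; v ×0; x (λ-bound) ×1; y (λ-bound) ×1
uses in reading order: x, y
typing: ill-typed: can't apply a value of type T2
ordered: ✗ — fails simple typing
linear: ✗ — a type mismatch blocks all five
affine: ✗ — the type mismatch rejects it
relevant: ✗ — not simply typable
unrestricted: ✗ — fails simple typing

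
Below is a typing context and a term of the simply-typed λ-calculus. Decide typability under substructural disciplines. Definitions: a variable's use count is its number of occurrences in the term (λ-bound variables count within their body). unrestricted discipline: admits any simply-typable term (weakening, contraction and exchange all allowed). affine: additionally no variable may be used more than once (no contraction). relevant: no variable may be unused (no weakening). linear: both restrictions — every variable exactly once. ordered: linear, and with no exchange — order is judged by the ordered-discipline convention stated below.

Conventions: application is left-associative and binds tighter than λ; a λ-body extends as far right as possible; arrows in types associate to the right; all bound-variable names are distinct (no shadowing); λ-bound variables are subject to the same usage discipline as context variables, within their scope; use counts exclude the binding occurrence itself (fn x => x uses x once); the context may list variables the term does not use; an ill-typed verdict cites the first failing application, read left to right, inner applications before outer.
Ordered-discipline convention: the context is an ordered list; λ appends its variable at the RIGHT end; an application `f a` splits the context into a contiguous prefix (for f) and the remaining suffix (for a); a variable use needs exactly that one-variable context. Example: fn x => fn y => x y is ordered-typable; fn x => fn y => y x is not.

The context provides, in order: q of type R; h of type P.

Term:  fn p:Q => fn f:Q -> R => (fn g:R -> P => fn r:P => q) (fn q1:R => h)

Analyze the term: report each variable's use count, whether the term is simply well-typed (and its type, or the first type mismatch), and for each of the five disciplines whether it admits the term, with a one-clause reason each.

usage: q ×1; h ×1; p (λ-bound) ×0; f (λ-bound) ×0; g (λ-bound) ×0; r (λ-bound) ×0; q1 (λ-bound) ×0
use order (left to right): q, h
typing: ✓ — Q -> (Q -> R) -> P -> R
ordered: ✗ — p, f, g, r, q1 left unused
linear: ✗ — p, f, g, r, q1 left unused
affine: ✓ — at most one use each (q, h, p, f, g, r, q1)
relevant: ✗ — p, f, g, r, q1 left unused
unrestricted: ✓ — simply typable at Q -> (Q -> R) -> P -> R; W, C, E all held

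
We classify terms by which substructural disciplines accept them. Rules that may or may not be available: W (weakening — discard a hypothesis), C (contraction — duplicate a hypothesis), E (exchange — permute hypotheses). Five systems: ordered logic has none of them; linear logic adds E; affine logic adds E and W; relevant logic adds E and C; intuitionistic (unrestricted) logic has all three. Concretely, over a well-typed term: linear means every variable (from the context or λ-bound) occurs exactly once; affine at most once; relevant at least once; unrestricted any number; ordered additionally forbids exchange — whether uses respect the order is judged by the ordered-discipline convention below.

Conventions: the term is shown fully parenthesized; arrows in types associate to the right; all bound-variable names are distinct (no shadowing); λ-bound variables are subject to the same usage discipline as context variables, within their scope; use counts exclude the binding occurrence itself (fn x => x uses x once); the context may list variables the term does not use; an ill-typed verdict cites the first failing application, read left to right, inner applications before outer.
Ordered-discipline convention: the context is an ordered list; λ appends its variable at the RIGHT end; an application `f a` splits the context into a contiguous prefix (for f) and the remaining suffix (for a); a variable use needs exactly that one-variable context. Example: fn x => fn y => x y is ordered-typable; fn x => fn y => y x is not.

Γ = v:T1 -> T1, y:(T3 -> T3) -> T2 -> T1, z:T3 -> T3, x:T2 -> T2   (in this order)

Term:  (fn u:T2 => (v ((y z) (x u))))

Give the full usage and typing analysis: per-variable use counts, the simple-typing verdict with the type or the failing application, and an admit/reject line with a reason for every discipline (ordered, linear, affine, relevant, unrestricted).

usage: v ×1; y ×1; z ×1; x ×1; u (bound) ×1
left-to-right use order: v, y, z, x, u
typing: ✓ — T2 -> T1
ordered: ✓ — one use each (v, y, z, x, u); ordered split holds
linear: ✓ — v, y, z, x, u: one use apiece
affine: ✓ — none of v, y, z, x, u used more than once
relevant: ✓ — none of v, y, z, x, u goes unused
unrestricted: ✓ — simply typable at T2 -> T1; W, C, E all held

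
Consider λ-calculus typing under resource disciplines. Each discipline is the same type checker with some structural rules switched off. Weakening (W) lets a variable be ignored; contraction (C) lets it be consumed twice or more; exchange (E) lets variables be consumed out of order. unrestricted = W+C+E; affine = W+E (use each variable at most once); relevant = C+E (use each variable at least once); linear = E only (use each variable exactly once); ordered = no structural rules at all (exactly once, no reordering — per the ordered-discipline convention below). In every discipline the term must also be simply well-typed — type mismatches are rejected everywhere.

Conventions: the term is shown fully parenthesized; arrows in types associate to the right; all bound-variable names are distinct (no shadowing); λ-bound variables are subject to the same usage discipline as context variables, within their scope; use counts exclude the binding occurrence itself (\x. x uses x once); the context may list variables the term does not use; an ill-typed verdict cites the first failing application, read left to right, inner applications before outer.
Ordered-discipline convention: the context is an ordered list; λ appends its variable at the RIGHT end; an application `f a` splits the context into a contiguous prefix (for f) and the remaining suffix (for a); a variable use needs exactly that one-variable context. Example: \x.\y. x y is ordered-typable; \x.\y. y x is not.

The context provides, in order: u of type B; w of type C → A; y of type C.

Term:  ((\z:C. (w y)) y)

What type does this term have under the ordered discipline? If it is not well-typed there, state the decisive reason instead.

not well-typed under ordered — uses contraction: y ×2; unused: u, z — weakening required
counts: u: 0×; w: 1×; y: 2×; z (λ-bound): 0×
order of uses: w, y, y
typing: the term checks, with type A
summary: ordered ✗ · linear ✗ · affine ✗ · relevant ✗ · unrestricted ✓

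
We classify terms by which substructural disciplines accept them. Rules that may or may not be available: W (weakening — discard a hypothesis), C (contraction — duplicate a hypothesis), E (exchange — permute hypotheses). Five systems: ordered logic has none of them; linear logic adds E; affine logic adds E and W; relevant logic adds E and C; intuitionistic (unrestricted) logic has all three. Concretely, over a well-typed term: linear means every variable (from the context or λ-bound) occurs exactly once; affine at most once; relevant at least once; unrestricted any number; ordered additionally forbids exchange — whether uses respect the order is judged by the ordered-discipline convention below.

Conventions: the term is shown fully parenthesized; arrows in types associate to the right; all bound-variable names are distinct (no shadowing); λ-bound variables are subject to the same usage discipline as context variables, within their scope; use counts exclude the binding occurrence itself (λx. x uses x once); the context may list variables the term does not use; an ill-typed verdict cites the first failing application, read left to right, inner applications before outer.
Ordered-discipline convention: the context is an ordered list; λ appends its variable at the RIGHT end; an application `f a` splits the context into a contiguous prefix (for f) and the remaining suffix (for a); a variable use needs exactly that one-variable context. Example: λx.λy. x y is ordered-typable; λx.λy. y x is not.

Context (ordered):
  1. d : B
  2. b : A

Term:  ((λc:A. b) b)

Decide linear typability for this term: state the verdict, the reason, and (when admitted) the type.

no — uses contraction: b ×2; d, c never used (weakening)
variable uses: d=0; b=2; c (bound)=0
order of uses: b, b
typing: well-typed at A
across the five disciplines: ordered ✗, linear ✗, affine ✗, relevant ✗, unrestricted ✓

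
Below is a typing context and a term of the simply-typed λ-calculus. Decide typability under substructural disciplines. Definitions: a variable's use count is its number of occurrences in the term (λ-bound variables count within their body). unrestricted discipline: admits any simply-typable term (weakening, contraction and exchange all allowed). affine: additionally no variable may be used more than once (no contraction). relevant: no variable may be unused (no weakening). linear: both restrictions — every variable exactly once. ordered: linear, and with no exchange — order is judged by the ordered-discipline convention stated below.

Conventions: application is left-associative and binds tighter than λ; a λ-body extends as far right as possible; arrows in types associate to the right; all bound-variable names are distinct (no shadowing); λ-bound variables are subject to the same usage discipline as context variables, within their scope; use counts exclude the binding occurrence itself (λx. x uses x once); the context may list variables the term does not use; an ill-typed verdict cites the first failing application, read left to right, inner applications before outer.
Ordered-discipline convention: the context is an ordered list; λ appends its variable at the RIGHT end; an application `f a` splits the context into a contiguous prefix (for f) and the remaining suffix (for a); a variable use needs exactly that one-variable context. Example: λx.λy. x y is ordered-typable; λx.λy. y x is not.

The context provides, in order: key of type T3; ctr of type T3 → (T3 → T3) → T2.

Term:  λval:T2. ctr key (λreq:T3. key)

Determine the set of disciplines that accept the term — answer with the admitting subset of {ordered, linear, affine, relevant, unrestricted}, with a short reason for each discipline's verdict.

admitting disciplines: unrestricted
variable uses: key: 2×; ctr: 1×; val (bound): 0×; req (bound): 0×
uses in reading order: ctr, key, key
typing: well-typed at T2 → T2
ordered: ✗ — uses contraction: key ×2; val, req never used (weakening)
linear: ✗ — uses contraction: key ×2; val, req never used (weakening)
affine: ✗ — uses contraction: key ×2
relevant: ✗ — val, req never used (weakening)
unrestricted: ✓ — type-checks (T2 → T2) and nothing is barred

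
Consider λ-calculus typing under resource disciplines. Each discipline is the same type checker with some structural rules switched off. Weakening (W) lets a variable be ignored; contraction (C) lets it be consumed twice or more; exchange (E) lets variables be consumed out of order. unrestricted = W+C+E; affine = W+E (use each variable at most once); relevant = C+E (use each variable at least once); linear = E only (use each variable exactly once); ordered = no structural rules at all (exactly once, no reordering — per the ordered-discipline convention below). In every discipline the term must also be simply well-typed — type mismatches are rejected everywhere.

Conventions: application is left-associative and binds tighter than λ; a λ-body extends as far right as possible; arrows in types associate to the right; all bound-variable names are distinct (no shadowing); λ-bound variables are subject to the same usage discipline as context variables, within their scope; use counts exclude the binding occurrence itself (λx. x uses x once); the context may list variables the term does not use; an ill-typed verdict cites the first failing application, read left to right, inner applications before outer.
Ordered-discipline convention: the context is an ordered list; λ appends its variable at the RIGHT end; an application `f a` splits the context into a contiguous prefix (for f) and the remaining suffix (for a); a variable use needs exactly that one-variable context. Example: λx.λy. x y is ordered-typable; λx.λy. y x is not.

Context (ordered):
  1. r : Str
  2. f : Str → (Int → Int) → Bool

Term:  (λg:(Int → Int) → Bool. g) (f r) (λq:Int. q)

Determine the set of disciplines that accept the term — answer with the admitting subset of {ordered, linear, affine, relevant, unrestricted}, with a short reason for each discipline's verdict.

accepted by: linear, affine, relevant, unrestricted
usage: r ×1, f ×1, g [bound] ×1, q [bound] ×1
use order (left to right): g, f, r, q
typing: ✓ — Bool
ordered: ✗ — needs exchange: uses follow g, f, r, q
linear: ✓ — each of r, f, g, q used exactly once
affine: ✓ — r, f, g, q: no repeats, contraction unneeded
relevant: ✓ — r, f, g, q: all used, weakening unneeded
unrestricted: ✓ — well-typed at Bool; no restrictions here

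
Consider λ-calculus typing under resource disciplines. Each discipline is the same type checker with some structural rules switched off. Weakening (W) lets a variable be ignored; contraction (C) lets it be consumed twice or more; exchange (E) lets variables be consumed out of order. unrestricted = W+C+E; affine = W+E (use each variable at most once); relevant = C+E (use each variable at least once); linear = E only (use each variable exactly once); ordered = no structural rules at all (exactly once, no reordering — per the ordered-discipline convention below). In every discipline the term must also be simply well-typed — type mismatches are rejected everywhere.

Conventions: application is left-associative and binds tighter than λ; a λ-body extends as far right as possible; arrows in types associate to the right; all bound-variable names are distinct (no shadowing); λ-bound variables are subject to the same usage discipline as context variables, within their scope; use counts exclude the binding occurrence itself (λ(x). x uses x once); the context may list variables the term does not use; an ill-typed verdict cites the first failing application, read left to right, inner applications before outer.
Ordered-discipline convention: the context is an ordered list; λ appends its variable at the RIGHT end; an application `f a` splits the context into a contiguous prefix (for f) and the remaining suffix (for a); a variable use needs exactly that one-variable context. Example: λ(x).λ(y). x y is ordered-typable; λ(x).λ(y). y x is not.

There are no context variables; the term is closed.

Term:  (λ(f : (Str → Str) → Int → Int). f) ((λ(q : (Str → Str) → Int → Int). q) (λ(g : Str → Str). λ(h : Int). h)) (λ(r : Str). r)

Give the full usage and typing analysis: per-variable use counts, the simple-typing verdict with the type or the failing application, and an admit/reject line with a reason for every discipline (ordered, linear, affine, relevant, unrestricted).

variable uses: f (bound): 1×; q (bound): 1×; g (bound): 0×; h (bound): 1×; r (bound): 1×
order of uses: f, q, h, r
typing: well-typed — term : Int → Int
ordered: ✗, g left unused
linear: ✗, g left unused
affine: ✓, f, q, g, h, r: no repeats, contraction unneeded
relevant: ✗, g left unused
unrestricted: ✓, type-checks (Int → Int) and nothing is barred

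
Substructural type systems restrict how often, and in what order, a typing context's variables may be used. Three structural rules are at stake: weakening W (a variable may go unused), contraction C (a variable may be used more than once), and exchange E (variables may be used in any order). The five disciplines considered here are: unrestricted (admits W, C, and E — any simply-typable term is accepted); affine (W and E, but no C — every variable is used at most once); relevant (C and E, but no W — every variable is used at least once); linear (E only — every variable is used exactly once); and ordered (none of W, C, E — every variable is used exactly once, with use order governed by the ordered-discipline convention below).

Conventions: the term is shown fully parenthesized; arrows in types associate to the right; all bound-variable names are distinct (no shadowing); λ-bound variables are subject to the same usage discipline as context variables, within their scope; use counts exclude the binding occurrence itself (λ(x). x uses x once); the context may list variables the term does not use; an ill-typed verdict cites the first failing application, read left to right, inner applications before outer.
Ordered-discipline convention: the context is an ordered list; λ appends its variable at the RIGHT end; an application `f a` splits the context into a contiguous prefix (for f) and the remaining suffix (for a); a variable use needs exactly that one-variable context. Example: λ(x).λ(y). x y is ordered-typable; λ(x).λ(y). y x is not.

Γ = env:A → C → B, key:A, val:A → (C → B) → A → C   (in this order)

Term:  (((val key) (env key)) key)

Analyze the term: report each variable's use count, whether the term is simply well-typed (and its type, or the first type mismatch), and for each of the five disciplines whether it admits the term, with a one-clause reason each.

counts: env: 1, key: 3, val: 1
order of uses: val, key, env, key, key
typing: well-typed — term : C
ordered ✗ (needs contraction — key ×3)
linear ✗ (needs contraction — key ×3)
affine ✗ (needs contraction — key ×3)
relevant ✓ (none of env, key, val goes unused)
unrestricted ✓ (well-typed at C; no restrictions here)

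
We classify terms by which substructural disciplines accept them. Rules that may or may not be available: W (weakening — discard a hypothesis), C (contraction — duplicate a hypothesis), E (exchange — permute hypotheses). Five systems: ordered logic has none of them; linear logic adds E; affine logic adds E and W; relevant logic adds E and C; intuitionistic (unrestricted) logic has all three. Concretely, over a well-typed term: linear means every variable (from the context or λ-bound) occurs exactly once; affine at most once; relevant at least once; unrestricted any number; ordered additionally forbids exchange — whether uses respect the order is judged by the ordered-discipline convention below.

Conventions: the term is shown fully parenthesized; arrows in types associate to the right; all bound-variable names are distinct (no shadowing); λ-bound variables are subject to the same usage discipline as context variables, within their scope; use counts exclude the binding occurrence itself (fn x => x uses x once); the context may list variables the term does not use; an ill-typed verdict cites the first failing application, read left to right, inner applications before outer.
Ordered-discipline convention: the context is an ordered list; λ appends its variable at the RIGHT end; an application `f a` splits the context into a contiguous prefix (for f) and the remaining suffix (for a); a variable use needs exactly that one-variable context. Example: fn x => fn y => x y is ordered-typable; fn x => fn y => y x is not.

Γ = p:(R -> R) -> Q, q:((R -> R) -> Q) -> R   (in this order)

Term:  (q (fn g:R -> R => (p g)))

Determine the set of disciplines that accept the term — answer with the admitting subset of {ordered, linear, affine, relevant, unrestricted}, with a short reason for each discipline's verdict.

admitted in: linear, affine, relevant, unrestricted
usage: p ×1, q ×1, g [bound] ×1
left-to-right use order: q, p, g
typing: the term checks, with type R
ordered ✗ (no contiguous prefix/suffix split fits q, p, g)
linear ✓ (exactly-once usage across p, q, g)
affine ✓ (no duplicate uses among p, q, g)
relevant ✓ (at least one use each (p, q, g))
unrestricted ✓ (well-typed at R; no restrictions here)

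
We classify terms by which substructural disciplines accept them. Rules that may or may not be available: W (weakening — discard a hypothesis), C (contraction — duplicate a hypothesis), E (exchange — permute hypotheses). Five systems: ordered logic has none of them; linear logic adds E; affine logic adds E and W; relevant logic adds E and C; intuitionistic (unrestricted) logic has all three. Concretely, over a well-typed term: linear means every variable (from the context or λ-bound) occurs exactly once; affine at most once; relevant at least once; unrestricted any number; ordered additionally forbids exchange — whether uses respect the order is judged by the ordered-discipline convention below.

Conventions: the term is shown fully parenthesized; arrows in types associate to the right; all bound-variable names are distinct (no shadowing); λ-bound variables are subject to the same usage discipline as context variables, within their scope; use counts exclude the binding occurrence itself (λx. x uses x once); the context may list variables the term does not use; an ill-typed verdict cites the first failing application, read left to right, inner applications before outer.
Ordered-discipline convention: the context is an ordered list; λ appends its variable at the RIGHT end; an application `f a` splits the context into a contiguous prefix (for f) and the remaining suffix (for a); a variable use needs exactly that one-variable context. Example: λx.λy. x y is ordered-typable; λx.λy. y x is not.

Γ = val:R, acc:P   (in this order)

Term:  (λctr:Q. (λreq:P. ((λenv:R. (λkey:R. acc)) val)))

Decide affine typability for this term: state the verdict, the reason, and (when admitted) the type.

yes — val, acc, ctr, req, env, key: no repeats, contraction unneeded; term : Q -> P -> R -> P
variable uses: val: 1; acc: 1; ctr (bound): 0; req (bound): 0; env (bound): 0; key (bound): 0
left-to-right use order: acc, val
typing: ✓ — Q -> P -> R -> P
all disciplines: ordered ✗ | linear ✗ | affine ✓ | relevant ✗ | unrestricted ✓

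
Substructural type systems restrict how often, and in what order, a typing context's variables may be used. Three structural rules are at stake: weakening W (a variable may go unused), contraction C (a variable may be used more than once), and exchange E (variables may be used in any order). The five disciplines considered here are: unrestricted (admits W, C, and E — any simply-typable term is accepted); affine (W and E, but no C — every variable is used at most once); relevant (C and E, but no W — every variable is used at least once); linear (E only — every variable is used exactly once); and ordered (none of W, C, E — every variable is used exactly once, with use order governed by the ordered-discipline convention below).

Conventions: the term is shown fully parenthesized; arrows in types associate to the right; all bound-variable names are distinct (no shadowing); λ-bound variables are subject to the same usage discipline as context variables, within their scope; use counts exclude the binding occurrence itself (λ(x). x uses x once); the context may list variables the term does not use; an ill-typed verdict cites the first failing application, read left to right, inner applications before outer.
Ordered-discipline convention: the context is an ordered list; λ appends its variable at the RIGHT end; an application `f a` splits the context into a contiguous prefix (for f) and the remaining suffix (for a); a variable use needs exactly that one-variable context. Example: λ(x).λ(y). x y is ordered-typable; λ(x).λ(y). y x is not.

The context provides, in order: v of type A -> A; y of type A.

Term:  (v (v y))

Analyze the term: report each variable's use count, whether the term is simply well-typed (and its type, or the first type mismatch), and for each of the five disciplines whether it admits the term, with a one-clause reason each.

usage: v: 2, y: 1
order of uses: v, v, y
typing: ✓ — A
ordered: ✗, v ×2 used more than once (contraction)
linear: ✗, v ×2 used more than once (contraction)
affine: ✗, v ×2 used more than once (contraction)
relevant: ✓, none of v, y goes unused
unrestricted: ✓, well-typed at A; no restrictions here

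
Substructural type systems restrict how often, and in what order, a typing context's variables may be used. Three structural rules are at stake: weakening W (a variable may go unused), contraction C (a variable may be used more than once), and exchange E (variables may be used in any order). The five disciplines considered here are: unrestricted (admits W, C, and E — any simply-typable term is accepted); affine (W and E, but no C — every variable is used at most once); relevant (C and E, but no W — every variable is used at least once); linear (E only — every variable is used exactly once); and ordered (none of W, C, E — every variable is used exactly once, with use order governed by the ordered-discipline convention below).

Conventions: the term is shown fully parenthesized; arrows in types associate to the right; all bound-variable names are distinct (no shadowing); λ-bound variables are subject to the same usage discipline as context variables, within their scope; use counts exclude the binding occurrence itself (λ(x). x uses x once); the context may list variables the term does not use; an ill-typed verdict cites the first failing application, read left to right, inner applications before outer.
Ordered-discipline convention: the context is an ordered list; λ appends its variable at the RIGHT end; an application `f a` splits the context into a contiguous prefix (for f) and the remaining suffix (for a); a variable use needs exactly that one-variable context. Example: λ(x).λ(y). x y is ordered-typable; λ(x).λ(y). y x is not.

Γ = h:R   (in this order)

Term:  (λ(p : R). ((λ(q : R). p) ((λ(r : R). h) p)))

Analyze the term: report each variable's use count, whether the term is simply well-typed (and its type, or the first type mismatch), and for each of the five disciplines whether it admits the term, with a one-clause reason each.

usage: h: 1, p [bound]: 2, q [bound]: 0, r [bound]: 0
left-to-right use order: p, h, p
typing: well-typed — term : R -> R
ordered: ✗ — repeated use of p ×2; needs weakening: q, r unused
linear: ✗ — repeated use of p ×2; needs weakening: q, r unused
affine: ✗ — repeated use of p ×2
relevant: ✗ — needs weakening: q, r unused
unrestricted: ✓ — simply typable at R -> R; W, C, E all held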